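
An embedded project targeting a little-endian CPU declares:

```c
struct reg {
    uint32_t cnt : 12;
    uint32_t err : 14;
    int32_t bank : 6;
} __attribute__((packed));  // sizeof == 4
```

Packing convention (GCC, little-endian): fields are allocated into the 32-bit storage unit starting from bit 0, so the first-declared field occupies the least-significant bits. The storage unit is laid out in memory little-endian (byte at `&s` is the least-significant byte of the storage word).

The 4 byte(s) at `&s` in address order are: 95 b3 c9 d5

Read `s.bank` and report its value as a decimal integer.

[0]=0x95 [1]=0xb3 [2]=0xc9 [3]=0xd5 (little-endian) → word 0xd5c9b395
cnt [0+:12] = (word>>0) & 0xfff = 917
err [12+:14] = (word>>12) & 0x3fff = 7323
bank [26+:6] = (word>>26) & 0x3f = 53  ←
bank signed 6b, MSB=1: 53 - 64 = -11

-11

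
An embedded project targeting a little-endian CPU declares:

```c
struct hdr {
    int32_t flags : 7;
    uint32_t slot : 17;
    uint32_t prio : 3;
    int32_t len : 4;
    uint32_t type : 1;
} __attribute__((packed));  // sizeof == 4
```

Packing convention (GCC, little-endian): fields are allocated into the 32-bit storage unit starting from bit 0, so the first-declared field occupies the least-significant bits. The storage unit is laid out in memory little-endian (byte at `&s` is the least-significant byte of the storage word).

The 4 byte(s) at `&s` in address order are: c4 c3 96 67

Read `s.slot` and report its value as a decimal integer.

77191

[0]=0xc4 [1]=0xc3 [2]=0x96 [3]=0x67 (little-endian) → word 0x6796c3c4
flags:7 @ bit 0 → (0x6796c3c4>>0)&0x7f = 0x44
slot:17 @ bit 7 → (0x6796c3c4>>7)&0x1ffff = 0x12d87  ←
prio:3 @ bit 24 → (0x6796c3c4>>24)&0x7 = 0x7
len:4 @ bit 27 → (0x6796c3c4>>27)&0xf = 0xc
type:1 @ bit 31 → (0x6796c3c4>>31)&0x1 = 0x0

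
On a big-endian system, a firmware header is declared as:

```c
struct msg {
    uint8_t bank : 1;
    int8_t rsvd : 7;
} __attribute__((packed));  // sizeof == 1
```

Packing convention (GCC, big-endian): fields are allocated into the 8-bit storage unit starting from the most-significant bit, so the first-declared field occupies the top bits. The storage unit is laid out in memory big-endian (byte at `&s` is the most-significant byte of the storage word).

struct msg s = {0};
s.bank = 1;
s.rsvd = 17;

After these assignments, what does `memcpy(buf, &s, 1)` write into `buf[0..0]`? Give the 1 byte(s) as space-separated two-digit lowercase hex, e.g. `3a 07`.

bank:1 = 1 → 0x1 << 7 → word 0x80
rsvd:7 = 17 → 0x11 << 0 → word 0x91
word = 0x91 → big-endian bytes:
  [0]=0x91

91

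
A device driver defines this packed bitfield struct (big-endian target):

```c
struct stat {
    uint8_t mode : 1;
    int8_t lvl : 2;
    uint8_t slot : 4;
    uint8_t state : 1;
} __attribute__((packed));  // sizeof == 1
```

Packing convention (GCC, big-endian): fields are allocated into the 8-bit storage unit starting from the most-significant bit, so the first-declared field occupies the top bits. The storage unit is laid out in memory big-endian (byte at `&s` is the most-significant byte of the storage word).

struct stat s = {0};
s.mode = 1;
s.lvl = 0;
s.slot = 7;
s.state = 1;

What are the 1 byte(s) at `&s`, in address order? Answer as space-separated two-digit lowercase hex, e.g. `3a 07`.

8f

mode (1b) val=1 bits=0x1 at bit 7: 0x80
lvl (2b) val=0 bits=0x0 at bit 5: 0x80
slot (4b) val=7 bits=0x7 at bit 1: 0x8e
state (1b) val=1 bits=0x1 at bit 0: 0x8f
word = 0x8f → big-endian bytes:
  [0]=0x8f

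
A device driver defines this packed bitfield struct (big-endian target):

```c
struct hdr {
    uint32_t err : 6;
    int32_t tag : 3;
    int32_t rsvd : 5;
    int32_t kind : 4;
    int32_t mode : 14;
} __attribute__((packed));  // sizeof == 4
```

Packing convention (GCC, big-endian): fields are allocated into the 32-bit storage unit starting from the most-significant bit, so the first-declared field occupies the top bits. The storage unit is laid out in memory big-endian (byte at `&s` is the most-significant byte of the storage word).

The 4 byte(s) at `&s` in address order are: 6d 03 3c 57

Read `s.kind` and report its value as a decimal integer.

[0]=0x6d [1]=0x03 [2]=0x3c [3]=0x57 (big-endian) → word 0x6d033c57
err [26+:6] = (word>>26) & 0x3f = 27
tag [23+:3] = (word>>23) & 0x7 = 2
rsvd [18+:5] = (word>>18) & 0x1f = 0
kind [14+:4] = (word>>14) & 0xf = 12  ←
mode [0+:14] = (word>>0) & 0x3fff = 15447
kind signed 4b, MSB=1: 12 - 16 = -4

-4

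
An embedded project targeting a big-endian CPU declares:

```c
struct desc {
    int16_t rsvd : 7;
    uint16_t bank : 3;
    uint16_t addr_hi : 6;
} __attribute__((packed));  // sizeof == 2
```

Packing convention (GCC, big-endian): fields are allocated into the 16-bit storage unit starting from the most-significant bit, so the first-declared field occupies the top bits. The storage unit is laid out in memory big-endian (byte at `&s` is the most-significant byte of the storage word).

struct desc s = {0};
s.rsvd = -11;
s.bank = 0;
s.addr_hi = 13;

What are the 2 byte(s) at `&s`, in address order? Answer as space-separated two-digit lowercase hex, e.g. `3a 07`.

ea 0d

[9+:7] rsvd=-11 & 0x7f = 0x75; word=0xea00
[6+:3] bank=0 & 0x7 = 0x0; word=0xea00
[0+:6] addr_hi=13 & 0x3f = 0xd; word=0xea0d
word = 0xea0d → big-endian bytes:
  [0]=0xea  [1]=0x0d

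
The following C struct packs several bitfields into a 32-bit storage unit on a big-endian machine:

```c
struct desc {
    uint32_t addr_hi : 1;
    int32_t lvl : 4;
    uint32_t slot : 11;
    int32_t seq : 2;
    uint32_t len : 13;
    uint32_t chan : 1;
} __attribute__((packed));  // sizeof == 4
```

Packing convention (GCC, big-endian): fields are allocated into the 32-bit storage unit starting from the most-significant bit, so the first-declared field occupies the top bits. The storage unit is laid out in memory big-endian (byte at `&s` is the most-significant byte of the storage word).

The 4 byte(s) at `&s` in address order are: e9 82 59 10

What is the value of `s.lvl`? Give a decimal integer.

-3

[0]=0xe9 [1]=0x82 [2]=0x59 [3]=0x10 (big-endian) → word 0xe9825910
addr_hi:1 @ bit 31 → (0xe9825910>>31)&0x1 = 0x1
lvl:4 @ bit 27 → (0xe9825910>>27)&0xf = 0xd  ←
slot:11 @ bit 16 → (0xe9825910>>16)&0x7ff = 0x182
seq:2 @ bit 14 → (0xe9825910>>14)&0x3 = 0x1
len:13 @ bit 1 → (0xe9825910>>1)&0x1fff = 0xc88
chan:1 @ bit 0 → (0xe9825910>>0)&0x1 = 0x0
lvl signed 4b, MSB=1: 13 - 16 = -3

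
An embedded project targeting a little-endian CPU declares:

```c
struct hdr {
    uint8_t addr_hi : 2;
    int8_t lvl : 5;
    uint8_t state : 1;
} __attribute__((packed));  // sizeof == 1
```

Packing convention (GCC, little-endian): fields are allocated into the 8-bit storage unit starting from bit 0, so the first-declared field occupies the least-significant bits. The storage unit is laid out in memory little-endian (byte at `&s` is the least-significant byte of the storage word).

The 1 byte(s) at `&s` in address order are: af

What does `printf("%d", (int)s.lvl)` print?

[0]=0xaf (little-endian) → word 0xaf
addr_hi [0+:2] = (word>>0) & 0x3 = 3
lvl [2+:5] = (word>>2) & 0x1f = 11  ←
state [7+:1] = (word>>7) & 0x1 = 1
lvl signed 5b, MSB=0: value = 11

11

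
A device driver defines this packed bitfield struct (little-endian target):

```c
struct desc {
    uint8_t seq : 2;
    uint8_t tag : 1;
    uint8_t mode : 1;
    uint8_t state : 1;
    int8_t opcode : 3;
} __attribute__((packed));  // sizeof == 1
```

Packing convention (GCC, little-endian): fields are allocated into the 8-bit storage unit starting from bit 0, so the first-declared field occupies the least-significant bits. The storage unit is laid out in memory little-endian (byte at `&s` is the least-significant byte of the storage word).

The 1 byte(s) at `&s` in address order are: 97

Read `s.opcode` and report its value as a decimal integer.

[0]=0x97 (little-endian) → word 0x97
seq [0+:2] = (word>>0) & 0x3 = 3
tag [2+:1] = (word>>2) & 0x1 = 1
mode [3+:1] = (word>>3) & 0x1 = 0
state [4+:1] = (word>>4) & 0x1 = 1
opcode [5+:3] = (word>>5) & 0x7 = 4  ←
opcode signed 3b, MSB=1: 4 - 8 = -4

-4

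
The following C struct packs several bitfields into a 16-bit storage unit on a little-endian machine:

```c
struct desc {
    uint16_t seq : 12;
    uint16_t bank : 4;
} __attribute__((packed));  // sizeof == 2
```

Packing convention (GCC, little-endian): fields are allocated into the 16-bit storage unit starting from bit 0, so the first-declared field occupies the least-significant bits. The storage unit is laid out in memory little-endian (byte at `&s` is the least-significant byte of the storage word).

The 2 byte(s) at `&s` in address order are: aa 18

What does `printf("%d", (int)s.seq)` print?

2218

[0]=0xaa [1]=0x18 (little-endian) → word 0x18aa
seq:12 @ bit 0 → (0x18aa>>0)&0xfff = 0x8aa  ←
bank:4 @ bit 12 → (0x18aa>>12)&0xf = 0x1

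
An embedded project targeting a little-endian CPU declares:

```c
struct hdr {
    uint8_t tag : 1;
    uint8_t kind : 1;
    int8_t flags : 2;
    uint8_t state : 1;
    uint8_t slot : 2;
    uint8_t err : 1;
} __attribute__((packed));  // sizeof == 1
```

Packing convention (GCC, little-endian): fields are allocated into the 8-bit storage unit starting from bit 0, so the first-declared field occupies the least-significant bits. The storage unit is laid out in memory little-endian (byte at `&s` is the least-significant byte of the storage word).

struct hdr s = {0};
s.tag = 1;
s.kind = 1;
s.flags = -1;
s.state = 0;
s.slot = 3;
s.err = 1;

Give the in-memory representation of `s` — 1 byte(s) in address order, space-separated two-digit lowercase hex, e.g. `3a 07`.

ef

tag (1b) val=1 bits=0x1 at bit 0: 0x01
kind (1b) val=1 bits=0x1 at bit 1: 0x03
flags (2b) val=-1 bits=0x3 at bit 2: 0x0f
state (1b) val=0 bits=0x0 at bit 4: 0x0f
slot (2b) val=3 bits=0x3 at bit 5: 0x6f
err (1b) val=1 bits=0x1 at bit 7: 0xef
word = 0xef → little-endian bytes:
  [0]=0xef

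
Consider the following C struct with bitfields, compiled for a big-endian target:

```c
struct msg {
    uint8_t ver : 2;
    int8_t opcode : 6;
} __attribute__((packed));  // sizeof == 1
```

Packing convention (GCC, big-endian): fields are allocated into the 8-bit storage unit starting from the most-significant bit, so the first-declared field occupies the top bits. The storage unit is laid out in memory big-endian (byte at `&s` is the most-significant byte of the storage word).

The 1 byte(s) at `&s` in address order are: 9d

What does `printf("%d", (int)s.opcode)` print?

29

[0]=0x9d (big-endian) → word 0x9d
ver:2 @ bit 6 → (0x9d>>6)&0x3 = 0x2
opcode:6 @ bit 0 → (0x9d>>0)&0x3f = 0x1d  ←
opcode signed 6b, MSB=0: value = 29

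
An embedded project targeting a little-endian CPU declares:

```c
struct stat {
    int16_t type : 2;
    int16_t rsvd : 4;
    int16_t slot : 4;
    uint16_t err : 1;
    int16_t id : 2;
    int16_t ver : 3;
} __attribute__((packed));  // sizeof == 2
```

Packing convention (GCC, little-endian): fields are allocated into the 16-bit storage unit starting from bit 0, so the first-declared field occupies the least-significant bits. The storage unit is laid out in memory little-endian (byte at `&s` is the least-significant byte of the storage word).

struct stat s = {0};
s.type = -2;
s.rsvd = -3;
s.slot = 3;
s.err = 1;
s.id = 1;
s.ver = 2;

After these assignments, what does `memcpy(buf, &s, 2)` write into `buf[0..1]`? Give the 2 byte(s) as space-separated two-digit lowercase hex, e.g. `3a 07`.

f6 4c

[0+:2] type=-2 & 0x3 = 0x2; word=0x0002
[2+:4] rsvd=-3 & 0xf = 0xd; word=0x0036
[6+:4] slot=3 & 0xf = 0x3; word=0x00f6
[10+:1] err=1 & 0x1 = 0x1; word=0x04f6
[11+:2] id=1 & 0x3 = 0x1; word=0x0cf6
[13+:3] ver=2 & 0x7 = 0x2; word=0x4cf6
word = 0x4cf6 → little-endian bytes:
  [0]=0xf6  [1]=0x4c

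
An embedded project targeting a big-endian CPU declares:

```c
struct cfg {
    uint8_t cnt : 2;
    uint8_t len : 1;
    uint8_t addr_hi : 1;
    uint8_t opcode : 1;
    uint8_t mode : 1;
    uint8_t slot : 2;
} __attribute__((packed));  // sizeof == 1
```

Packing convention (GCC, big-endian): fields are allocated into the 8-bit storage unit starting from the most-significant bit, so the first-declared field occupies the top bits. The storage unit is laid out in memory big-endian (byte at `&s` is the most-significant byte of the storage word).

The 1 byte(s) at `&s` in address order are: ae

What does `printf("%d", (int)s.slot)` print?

2

[0]=0xae (big-endian) → word 0xae
cnt [6+:2] = (word>>6) & 0x3 = 2
len [5+:1] = (word>>5) & 0x1 = 1
addr_hi [4+:1] = (word>>4) & 0x1 = 0
opcode [3+:1] = (word>>3) & 0x1 = 1
mode [2+:1] = (word>>2) & 0x1 = 1
slot [0+:2] = (word>>0) & 0x3 = 2  ←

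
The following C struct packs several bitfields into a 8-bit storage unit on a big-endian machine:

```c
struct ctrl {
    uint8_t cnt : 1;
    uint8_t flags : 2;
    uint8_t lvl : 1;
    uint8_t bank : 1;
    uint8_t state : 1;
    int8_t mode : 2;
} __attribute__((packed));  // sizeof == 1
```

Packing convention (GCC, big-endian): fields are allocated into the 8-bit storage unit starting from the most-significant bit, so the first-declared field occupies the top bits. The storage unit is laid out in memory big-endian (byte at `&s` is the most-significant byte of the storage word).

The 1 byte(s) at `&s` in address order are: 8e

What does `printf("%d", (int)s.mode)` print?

[0]=0x8e (big-endian) → word 0x8e
cnt:1 @ bit 7 → (0x8e>>7)&0x1 = 0x1
flags:2 @ bit 5 → (0x8e>>5)&0x3 = 0x0
lvl:1 @ bit 4 → (0x8e>>4)&0x1 = 0x0
bank:1 @ bit 3 → (0x8e>>3)&0x1 = 0x1
state:1 @ bit 2 → (0x8e>>2)&0x1 = 0x1
mode:2 @ bit 0 → (0x8e>>0)&0x3 = 0x2  ←
mode signed 2b, MSB=1: 2 - 4 = -2

-2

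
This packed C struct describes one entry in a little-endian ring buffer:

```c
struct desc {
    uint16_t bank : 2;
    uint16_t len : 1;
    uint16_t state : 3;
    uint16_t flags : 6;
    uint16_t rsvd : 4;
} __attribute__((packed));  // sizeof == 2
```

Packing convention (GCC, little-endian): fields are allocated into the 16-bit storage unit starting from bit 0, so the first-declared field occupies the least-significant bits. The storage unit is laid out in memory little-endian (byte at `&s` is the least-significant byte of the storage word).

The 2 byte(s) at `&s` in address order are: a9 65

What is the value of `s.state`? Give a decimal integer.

5

[0]=0xa9 [1]=0x65 (little-endian) → word 0x65a9
bank:2 @ bit 0 → (0x65a9>>0)&0x3 = 0x1
len:1 @ bit 2 → (0x65a9>>2)&0x1 = 0x0
state:3 @ bit 3 → (0x65a9>>3)&0x7 = 0x5  ←
flags:6 @ bit 6 → (0x65a9>>6)&0x3f = 0x16
rsvd:4 @ bit 12 → (0x65a9>>12)&0xf = 0x6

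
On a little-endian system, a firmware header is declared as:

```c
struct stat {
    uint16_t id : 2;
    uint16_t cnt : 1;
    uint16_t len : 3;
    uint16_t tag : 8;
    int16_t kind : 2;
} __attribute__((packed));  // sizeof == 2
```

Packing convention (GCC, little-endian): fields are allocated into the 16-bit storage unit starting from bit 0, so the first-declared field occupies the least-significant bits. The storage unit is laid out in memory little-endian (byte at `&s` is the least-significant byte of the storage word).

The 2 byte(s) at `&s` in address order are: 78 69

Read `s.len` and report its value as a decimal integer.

[0]=0x78 [1]=0x69 (little-endian) → word 0x6978
id [0+:2] = (word>>0) & 0x3 = 0
cnt [2+:1] = (word>>2) & 0x1 = 0
len [3+:3] = (word>>3) & 0x7 = 7  ←
tag [6+:8] = (word>>6) & 0xff = 165
kind [14+:2] = (word>>14) & 0x3 = 1

7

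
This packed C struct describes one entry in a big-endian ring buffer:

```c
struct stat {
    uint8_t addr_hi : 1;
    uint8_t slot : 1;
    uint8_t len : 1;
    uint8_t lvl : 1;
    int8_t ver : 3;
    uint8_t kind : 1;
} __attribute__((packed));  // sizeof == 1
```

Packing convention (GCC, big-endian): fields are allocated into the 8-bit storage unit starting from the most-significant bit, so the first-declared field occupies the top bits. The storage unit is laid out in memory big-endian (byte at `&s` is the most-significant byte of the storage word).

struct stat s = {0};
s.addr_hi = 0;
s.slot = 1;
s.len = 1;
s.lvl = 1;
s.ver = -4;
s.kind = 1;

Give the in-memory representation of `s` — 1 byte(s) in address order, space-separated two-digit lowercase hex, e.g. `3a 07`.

addr_hi (1b) val=0 bits=0x0 at bit 7: 0x00
slot (1b) val=1 bits=0x1 at bit 6: 0x40
len (1b) val=1 bits=0x1 at bit 5: 0x60
lvl (1b) val=1 bits=0x1 at bit 4: 0x70
ver (3b) val=-4 bits=0x4 at bit 1: 0x78
kind (1b) val=1 bits=0x1 at bit 0: 0x79
word = 0x79 → big-endian bytes:
  [0]=0x79

79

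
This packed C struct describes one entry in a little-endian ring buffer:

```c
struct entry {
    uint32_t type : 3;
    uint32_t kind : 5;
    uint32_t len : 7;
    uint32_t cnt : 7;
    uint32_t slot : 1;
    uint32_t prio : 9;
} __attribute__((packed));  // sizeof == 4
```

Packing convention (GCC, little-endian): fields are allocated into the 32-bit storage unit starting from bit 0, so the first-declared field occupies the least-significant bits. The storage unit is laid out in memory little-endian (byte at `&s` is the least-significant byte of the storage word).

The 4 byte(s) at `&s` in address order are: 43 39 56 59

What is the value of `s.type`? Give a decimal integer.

[0]=0x43 [1]=0x39 [2]=0x56 [3]=0x59 (little-endian) → word 0x59563943
type [0+:3] = (word>>0) & 0x7 = 3  ←
kind [3+:5] = (word>>3) & 0x1f = 8
len [8+:7] = (word>>8) & 0x7f = 57
cnt [15+:7] = (word>>15) & 0x7f = 44
slot [22+:1] = (word>>22) & 0x1 = 1
prio [23+:9] = (word>>23) & 0x1ff = 178

3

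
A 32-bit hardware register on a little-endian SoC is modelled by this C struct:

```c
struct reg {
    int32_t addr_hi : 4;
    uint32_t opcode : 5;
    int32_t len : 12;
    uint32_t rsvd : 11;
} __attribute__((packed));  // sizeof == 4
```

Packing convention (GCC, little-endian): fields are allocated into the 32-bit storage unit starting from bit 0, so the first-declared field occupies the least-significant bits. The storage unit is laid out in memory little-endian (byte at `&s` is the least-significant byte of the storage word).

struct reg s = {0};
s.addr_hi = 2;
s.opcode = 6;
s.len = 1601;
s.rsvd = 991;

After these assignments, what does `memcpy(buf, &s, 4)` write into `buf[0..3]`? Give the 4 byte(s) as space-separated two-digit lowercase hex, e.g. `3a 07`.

62 82 ec 7b

addr_hi (4b) val=2 bits=0x2 at bit 0: 0x00000002
opcode (5b) val=6 bits=0x6 at bit 4: 0x00000062
len (12b) val=1601 bits=0x641 at bit 9: 0x000c8262
rsvd (11b) val=991 bits=0x3df at bit 21: 0x7bec8262
word = 0x7bec8262 → little-endian bytes:
  [0]=0x62  [1]=0x82  [2]=0xec  [3]=0x7b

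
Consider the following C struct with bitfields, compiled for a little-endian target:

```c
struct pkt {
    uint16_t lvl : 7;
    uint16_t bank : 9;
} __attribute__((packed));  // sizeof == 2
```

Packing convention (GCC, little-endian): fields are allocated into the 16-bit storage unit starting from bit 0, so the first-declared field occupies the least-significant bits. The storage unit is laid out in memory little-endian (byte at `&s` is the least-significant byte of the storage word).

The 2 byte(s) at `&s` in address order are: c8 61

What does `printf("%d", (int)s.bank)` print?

195

[0]=0xc8 [1]=0x61 (little-endian) → word 0x61c8
lvl [0+:7] = (word>>0) & 0x7f = 72
bank [7+:9] = (word>>7) & 0x1ff = 195  ←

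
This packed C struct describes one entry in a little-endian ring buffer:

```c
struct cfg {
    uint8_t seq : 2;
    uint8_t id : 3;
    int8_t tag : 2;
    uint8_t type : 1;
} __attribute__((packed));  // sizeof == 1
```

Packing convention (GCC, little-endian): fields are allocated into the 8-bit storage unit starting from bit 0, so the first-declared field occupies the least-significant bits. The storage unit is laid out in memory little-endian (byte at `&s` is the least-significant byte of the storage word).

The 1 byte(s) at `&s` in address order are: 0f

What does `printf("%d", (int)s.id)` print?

[0]=0x0f (little-endian) → word 0x0f
seq:2 @ bit 0 → (0x0f>>0)&0x3 = 0x3
id:3 @ bit 2 → (0x0f>>2)&0x7 = 0x3  ←
tag:2 @ bit 5 → (0x0f>>5)&0x3 = 0x0
type:1 @ bit 7 → (0x0f>>7)&0x1 = 0x0

3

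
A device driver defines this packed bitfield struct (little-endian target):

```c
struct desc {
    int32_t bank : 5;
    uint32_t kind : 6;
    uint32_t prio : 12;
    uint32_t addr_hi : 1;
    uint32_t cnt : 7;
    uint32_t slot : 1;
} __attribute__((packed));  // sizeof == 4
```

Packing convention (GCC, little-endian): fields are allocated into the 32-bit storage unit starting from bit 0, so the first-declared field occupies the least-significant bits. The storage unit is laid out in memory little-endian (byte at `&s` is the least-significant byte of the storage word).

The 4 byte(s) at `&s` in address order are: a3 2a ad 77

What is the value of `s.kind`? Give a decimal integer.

[0]=0xa3 [1]=0x2a [2]=0xad [3]=0x77 (little-endian) → word 0x77ad2aa3
bank [0+:5] = (word>>0) & 0x1f = 3
kind [5+:6] = (word>>5) & 0x3f = 21  ←
prio [11+:12] = (word>>11) & 0xfff = 1445
addr_hi [23+:1] = (word>>23) & 0x1 = 1
cnt [24+:7] = (word>>24) & 0x7f = 119
slot [31+:1] = (word>>31) & 0x1 = 0

21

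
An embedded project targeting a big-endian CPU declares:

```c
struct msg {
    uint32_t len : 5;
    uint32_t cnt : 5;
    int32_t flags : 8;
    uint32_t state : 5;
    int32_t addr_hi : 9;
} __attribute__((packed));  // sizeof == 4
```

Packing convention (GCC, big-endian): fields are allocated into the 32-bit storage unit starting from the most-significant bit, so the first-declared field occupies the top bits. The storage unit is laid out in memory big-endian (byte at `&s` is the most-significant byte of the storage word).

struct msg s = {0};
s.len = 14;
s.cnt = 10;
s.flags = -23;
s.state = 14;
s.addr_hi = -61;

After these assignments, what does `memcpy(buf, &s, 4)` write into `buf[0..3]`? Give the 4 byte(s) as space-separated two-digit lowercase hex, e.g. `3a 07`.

len (5b) val=14 bits=0xe at bit 27: 0x70000000
cnt (5b) val=10 bits=0xa at bit 22: 0x72800000
flags (8b) val=-23 bits=0xe9 at bit 14: 0x72ba4000
state (5b) val=14 bits=0xe at bit 9: 0x72ba5c00
addr_hi (9b) val=-61 bits=0x1c3 at bit 0: 0x72ba5dc3
word = 0x72ba5dc3 → big-endian bytes:
  [0]=0x72  [1]=0xba  [2]=0x5d  [3]=0xc3

72 ba 5d c3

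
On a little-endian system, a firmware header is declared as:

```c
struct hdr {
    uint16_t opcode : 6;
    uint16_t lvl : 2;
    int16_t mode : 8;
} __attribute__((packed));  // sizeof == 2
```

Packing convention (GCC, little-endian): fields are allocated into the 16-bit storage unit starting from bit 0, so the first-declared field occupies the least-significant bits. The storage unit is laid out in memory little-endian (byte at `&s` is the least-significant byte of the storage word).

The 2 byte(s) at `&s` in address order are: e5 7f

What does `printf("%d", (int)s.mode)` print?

[0]=0xe5 [1]=0x7f (little-endian) → word 0x7fe5
opcode:6 @ bit 0 → (0x7fe5>>0)&0x3f = 0x25
lvl:2 @ bit 6 → (0x7fe5>>6)&0x3 = 0x3
mode:8 @ bit 8 → (0x7fe5>>8)&0xff = 0x7f  ←
mode signed 8b, MSB=0: value = 127

127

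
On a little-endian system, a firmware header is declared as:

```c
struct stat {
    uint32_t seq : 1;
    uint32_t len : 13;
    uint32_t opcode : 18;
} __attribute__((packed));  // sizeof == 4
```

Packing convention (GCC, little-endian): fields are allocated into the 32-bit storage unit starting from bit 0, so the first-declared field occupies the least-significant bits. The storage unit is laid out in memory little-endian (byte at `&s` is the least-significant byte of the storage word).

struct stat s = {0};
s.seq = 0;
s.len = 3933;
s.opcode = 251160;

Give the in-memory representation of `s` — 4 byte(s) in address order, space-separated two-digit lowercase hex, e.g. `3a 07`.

[0+:1] seq=0 & 0x1 = 0x0; word=0x00000000
[1+:13] len=3933 & 0x1fff = 0xf5d; word=0x00001eba
[14+:18] opcode=251160 & 0x3ffff = 0x3d518; word=0xf5461eba
word = 0xf5461eba → little-endian bytes:
  [0]=0xba  [1]=0x1e  [2]=0x46  [3]=0xf5

ba 1e 46 f5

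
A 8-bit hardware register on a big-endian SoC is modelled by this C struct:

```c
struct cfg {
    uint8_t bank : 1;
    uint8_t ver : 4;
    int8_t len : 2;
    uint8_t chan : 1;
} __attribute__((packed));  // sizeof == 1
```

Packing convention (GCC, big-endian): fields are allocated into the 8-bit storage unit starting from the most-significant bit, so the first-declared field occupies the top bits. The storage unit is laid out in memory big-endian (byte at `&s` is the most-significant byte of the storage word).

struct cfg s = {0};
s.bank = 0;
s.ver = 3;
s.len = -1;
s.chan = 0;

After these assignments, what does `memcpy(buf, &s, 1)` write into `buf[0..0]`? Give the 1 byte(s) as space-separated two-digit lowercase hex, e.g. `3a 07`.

bank (1b) val=0 bits=0x0 at bit 7: 0x00
ver (4b) val=3 bits=0x3 at bit 3: 0x18
len (2b) val=-1 bits=0x3 at bit 1: 0x1e
chan (1b) val=0 bits=0x0 at bit 0: 0x1e
word = 0x1e → big-endian bytes:
  [0]=0x1e

1e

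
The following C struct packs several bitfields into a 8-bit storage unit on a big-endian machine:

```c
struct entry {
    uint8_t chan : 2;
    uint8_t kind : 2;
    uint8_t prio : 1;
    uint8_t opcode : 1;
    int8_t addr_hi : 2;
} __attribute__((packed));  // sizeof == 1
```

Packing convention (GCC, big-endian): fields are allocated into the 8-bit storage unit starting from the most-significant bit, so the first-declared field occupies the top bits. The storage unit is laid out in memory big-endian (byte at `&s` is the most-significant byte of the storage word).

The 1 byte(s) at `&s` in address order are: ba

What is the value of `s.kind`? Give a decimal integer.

3

[0]=0xba (big-endian) → word 0xba
chan [6+:2] = (word>>6) & 0x3 = 2
kind [4+:2] = (word>>4) & 0x3 = 3  ←
prio [3+:1] = (word>>3) & 0x1 = 1
opcode [2+:1] = (word>>2) & 0x1 = 0
addr_hi [0+:2] = (word>>0) & 0x3 = 2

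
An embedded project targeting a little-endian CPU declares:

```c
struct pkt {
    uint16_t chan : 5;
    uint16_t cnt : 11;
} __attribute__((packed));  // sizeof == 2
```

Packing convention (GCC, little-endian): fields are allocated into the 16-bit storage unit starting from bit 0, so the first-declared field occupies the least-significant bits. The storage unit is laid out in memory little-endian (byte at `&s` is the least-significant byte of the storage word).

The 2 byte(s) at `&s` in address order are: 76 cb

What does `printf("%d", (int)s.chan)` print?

22

[0]=0x76 [1]=0xcb (little-endian) → word 0xcb76
chan:5 @ bit 0 → (0xcb76>>0)&0x1f = 0x16  ←
cnt:11 @ bit 5 → (0xcb76>>5)&0x7ff = 0x65b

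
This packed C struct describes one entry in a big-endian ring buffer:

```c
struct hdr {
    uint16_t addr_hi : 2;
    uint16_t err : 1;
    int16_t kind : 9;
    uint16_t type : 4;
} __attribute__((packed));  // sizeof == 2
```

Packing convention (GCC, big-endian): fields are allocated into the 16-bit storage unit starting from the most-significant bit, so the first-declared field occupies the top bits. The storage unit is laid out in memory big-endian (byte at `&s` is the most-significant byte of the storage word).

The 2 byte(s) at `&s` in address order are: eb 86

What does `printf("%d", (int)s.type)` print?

[0]=0xeb [1]=0x86 (big-endian) → word 0xeb86
addr_hi:2 @ bit 14 → (0xeb86>>14)&0x3 = 0x3
err:1 @ bit 13 → (0xeb86>>13)&0x1 = 0x1
kind:9 @ bit 4 → (0xeb86>>4)&0x1ff = 0xb8
type:4 @ bit 0 → (0xeb86>>0)&0xf = 0x6  ←

6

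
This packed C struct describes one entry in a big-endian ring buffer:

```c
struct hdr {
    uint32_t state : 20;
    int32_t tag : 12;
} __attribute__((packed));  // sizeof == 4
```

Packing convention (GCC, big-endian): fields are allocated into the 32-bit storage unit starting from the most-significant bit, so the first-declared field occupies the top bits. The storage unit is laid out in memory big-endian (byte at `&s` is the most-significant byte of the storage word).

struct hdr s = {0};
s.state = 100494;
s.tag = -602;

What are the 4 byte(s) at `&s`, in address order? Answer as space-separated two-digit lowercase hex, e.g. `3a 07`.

18 88 ed a6

state (20b) val=100494 bits=0x1888e at bit 12: 0x1888e000
tag (12b) val=-602 bits=0xda6 at bit 0: 0x1888eda6
word = 0x1888eda6 → big-endian bytes:
  [0]=0x18  [1]=0x88  [2]=0xed  [3]=0xa6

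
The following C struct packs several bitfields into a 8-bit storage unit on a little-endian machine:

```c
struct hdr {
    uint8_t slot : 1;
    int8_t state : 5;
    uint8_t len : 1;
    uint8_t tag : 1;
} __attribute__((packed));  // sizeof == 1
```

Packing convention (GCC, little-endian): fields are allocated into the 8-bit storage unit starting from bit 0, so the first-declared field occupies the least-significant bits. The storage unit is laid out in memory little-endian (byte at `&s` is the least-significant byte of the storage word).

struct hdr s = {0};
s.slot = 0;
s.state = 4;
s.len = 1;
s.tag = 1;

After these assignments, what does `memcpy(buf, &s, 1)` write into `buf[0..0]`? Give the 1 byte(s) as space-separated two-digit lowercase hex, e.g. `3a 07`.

c8

slot (1b) val=0 bits=0x0 at bit 0: 0x00
state (5b) val=4 bits=0x4 at bit 1: 0x08
len (1b) val=1 bits=0x1 at bit 6: 0x48
tag (1b) val=1 bits=0x1 at bit 7: 0xc8
word = 0xc8 → little-endian bytes:
  [0]=0xc8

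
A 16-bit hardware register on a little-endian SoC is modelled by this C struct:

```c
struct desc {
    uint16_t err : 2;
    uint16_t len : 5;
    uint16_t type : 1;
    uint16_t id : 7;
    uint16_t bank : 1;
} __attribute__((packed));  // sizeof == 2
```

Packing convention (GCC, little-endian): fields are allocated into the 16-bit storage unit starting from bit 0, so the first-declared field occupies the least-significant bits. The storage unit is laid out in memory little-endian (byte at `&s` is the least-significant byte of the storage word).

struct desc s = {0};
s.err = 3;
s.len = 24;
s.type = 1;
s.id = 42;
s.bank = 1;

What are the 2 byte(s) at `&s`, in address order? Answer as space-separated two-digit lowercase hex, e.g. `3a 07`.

err (2b) val=3 bits=0x3 at bit 0: 0x0003
len (5b) val=24 bits=0x18 at bit 2: 0x0063
type (1b) val=1 bits=0x1 at bit 7: 0x00e3
id (7b) val=42 bits=0x2a at bit 8: 0x2ae3
bank (1b) val=1 bits=0x1 at bit 15: 0xaae3
word = 0xaae3 → little-endian bytes:
  [0]=0xe3  [1]=0xaa

e3 aa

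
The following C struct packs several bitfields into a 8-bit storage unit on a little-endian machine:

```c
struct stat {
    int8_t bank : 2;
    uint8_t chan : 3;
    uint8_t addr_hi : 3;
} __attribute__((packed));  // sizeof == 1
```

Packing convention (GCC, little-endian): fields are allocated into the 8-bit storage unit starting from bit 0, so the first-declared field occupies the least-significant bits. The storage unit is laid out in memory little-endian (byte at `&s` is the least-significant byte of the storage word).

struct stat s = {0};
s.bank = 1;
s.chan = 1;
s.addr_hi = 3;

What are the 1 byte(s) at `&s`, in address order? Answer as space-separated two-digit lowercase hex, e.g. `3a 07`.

bank:2 = 1 → 0x1 << 0 → word 0x01
chan:3 = 1 → 0x1 << 2 → word 0x05
addr_hi:3 = 3 → 0x3 << 5 → word 0x65
word = 0x65 → little-endian bytes:
  [0]=0x65

65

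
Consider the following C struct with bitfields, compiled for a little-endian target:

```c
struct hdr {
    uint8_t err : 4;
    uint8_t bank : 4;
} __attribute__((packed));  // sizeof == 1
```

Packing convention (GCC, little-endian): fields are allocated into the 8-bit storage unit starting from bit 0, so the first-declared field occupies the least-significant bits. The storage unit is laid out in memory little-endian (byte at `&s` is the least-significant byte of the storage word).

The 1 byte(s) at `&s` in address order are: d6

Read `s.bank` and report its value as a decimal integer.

13

[0]=0xd6 (little-endian) → word 0xd6
err:4 @ bit 0 → (0xd6>>0)&0xf = 0x6
bank:4 @ bit 4 → (0xd6>>4)&0xf = 0xd  ←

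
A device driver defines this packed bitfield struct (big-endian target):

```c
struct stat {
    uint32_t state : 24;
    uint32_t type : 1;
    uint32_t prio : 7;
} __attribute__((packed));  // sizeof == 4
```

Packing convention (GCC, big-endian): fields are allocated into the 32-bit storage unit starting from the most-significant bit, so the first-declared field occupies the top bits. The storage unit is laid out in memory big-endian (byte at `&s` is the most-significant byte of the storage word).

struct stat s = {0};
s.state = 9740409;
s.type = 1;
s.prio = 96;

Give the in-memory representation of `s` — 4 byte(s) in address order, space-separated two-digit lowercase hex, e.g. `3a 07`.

94 a0 79 e0

[8+:24] state=9740409 & 0xffffff = 0x94a079; word=0x94a07900
[7+:1] type=1 & 0x1 = 0x1; word=0x94a07980
[0+:7] prio=96 & 0x7f = 0x60; word=0x94a079e0
word = 0x94a079e0 → big-endian bytes:
  [0]=0x94  [1]=0xa0  [2]=0x79  [3]=0xe0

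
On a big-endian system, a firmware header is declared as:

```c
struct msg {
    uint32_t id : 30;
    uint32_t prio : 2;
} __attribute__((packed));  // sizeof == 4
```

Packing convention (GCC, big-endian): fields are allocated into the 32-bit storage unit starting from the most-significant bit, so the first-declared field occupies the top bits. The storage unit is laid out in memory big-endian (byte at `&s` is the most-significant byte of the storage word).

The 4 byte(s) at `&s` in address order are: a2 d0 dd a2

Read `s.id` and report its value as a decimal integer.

682899304

[0]=0xa2 [1]=0xd0 [2]=0xdd [3]=0xa2 (big-endian) → word 0xa2d0dda2
id:30 @ bit 2 → (0xa2d0dda2>>2)&0x3fffffff = 0x28b43768  ←
prio:2 @ bit 0 → (0xa2d0dda2>>0)&0x3 = 0x2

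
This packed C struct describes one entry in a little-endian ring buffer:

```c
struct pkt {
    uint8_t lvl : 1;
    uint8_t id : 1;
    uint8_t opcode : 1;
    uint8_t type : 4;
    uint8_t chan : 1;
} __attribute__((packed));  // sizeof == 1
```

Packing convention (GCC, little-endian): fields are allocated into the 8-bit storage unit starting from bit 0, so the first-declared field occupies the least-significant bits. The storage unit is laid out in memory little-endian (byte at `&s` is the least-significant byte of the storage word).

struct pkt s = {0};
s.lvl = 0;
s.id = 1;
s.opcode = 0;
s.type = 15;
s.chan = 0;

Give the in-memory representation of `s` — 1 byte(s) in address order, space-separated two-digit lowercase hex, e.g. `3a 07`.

lvl:1 = 0 → 0x0 << 0 → word 0x00
id:1 = 1 → 0x1 << 1 → word 0x02
opcode:1 = 0 → 0x0 << 2 → word 0x02
type:4 = 15 → 0xf << 3 → word 0x7a
chan:1 = 0 → 0x0 << 7 → word 0x7a
word = 0x7a → little-endian bytes:
  [0]=0x7a

7a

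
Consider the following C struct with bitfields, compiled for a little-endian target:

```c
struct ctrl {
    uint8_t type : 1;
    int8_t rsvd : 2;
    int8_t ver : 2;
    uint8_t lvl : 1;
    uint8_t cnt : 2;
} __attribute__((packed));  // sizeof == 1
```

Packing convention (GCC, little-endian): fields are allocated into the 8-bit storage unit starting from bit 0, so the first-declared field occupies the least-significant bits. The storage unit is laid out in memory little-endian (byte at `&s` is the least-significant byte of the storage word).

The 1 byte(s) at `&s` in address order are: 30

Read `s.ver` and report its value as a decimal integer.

[0]=0x30 (little-endian) → word 0x30
type [0+:1] = (word>>0) & 0x1 = 0
rsvd [1+:2] = (word>>1) & 0x3 = 0
ver [3+:2] = (word>>3) & 0x3 = 2  ←
lvl [5+:1] = (word>>5) & 0x1 = 1
cnt [6+:2] = (word>>6) & 0x3 = 0
ver signed 2b, MSB=1: 2 - 4 = -2

-2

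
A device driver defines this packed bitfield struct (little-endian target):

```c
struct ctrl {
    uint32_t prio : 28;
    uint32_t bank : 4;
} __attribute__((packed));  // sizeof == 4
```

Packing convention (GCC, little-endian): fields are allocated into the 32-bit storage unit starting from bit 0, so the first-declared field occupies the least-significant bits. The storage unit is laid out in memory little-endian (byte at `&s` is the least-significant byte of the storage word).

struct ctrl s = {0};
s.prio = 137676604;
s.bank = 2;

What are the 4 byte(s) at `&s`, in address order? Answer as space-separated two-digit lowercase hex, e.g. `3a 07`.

prio (28b) val=137676604 bits=0x834c73c at bit 0: 0x0834c73c
bank (4b) val=2 bits=0x2 at bit 28: 0x2834c73c
word = 0x2834c73c → little-endian bytes:
  [0]=0x3c  [1]=0xc7  [2]=0x34  [3]=0x28

3c c7 34 28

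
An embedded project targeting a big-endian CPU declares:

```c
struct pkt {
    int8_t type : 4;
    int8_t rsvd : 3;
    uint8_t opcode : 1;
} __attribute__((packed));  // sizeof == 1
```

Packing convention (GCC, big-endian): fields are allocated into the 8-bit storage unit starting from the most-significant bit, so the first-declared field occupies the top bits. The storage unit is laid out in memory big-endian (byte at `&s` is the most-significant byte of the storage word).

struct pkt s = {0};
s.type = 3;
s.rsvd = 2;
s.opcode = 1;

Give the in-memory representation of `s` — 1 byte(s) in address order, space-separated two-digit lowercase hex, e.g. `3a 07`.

type:4 = 3 → 0x3 << 4 → word 0x30
rsvd:3 = 2 → 0x2 << 1 → word 0x34
opcode:1 = 1 → 0x1 << 0 → word 0x35
word = 0x35 → big-endian bytes:
  [0]=0x35

35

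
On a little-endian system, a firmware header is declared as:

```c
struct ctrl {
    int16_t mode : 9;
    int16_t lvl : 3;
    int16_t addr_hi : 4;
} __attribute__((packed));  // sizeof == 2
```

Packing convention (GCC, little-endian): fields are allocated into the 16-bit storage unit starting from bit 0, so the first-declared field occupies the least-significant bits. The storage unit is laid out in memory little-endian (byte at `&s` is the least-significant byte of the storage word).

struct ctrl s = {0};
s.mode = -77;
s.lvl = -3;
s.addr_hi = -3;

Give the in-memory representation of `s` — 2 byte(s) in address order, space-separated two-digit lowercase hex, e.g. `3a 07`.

mode (9b) val=-77 bits=0x1b3 at bit 0: 0x01b3
lvl (3b) val=-3 bits=0x5 at bit 9: 0x0bb3
addr_hi (4b) val=-3 bits=0xd at bit 12: 0xdbb3
word = 0xdbb3 → little-endian bytes:
  [0]=0xb3  [1]=0xdb

b3 db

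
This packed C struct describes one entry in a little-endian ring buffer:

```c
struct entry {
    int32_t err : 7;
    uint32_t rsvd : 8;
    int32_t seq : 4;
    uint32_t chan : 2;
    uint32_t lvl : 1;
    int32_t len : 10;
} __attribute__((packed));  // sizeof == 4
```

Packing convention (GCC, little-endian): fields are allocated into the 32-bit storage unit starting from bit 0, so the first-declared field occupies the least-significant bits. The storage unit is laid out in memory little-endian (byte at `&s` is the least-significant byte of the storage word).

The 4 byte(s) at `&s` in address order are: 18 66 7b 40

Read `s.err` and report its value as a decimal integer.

[0]=0x18 [1]=0x66 [2]=0x7b [3]=0x40 (little-endian) → word 0x407b6618
err [0+:7] = (word>>0) & 0x7f = 24  ←
rsvd [7+:8] = (word>>7) & 0xff = 204
seq [15+:4] = (word>>15) & 0xf = 6
chan [19+:2] = (word>>19) & 0x3 = 3
lvl [21+:1] = (word>>21) & 0x1 = 1
len [22+:10] = (word>>22) & 0x3ff = 257
err signed 7b, MSB=0: value = 24

24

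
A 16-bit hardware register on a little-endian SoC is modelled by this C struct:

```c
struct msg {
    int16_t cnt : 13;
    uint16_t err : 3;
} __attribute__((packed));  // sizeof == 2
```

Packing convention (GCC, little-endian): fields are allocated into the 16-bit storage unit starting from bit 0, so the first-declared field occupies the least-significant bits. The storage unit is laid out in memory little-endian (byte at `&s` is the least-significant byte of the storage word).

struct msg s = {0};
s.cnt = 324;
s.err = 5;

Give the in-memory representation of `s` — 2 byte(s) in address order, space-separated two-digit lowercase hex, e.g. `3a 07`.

44 a1

[0+:13] cnt=324 & 0x1fff = 0x144; word=0x0144
[13+:3] err=5 & 0x7 = 0x5; word=0xa144
word = 0xa144 → little-endian bytes:
  [0]=0x44  [1]=0xa1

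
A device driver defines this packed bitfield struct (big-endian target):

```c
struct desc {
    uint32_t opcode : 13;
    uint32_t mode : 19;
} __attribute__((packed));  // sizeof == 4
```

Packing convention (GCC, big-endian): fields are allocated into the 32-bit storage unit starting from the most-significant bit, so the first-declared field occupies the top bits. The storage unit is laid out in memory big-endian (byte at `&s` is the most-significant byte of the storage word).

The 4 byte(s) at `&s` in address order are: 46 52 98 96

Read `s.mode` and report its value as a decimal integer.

[0]=0x46 [1]=0x52 [2]=0x98 [3]=0x96 (big-endian) → word 0x46529896
opcode:13 @ bit 19 → (0x46529896>>19)&0x1fff = 0x8ca
mode:19 @ bit 0 → (0x46529896>>0)&0x7ffff = 0x29896  ←

170134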